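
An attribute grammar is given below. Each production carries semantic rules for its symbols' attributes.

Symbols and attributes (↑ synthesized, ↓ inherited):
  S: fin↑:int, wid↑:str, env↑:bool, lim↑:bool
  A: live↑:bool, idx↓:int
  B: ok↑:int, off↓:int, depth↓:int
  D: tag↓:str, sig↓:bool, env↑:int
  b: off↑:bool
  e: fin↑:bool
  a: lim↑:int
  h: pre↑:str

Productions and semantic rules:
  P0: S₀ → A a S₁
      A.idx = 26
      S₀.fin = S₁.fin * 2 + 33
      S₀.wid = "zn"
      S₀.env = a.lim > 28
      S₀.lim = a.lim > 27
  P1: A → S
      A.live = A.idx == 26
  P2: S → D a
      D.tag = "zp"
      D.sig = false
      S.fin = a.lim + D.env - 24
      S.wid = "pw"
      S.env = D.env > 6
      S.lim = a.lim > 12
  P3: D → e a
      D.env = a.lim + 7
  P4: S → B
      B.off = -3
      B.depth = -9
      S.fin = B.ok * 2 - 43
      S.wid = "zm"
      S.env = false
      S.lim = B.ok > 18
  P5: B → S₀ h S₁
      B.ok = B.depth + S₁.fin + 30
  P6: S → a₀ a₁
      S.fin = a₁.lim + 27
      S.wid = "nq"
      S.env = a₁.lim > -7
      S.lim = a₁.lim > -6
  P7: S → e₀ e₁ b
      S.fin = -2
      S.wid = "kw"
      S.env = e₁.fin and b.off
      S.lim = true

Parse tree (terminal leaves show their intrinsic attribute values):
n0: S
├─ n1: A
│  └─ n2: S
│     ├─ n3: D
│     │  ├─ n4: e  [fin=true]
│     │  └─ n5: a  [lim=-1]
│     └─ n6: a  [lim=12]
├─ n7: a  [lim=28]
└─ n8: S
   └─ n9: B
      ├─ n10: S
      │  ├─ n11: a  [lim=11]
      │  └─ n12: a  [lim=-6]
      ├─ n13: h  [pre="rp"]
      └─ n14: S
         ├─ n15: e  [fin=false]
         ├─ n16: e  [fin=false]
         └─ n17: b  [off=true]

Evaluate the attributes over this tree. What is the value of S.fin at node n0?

1. n1.idx = 26  [26]
2. n3.tag = "zp"  ["zp"]
3. n3.sig = false  [false]
4. n4.fin = true  [terminal]
5. n5.lim = -1  [terminal]
6. n3.env = 6  [a.lim + 7]
7. n6.lim = 12  [terminal]
8. n2.fin = -6  [a.lim + D.env - 24]
9. n2.wid = "pw"  ["pw"]
10. n2.env = false  [D.env > 6]
11. n2.lim = false  [a.lim > 12]
12. n1.live = true  [A.idx == 26]
13. n7.lim = 28  [terminal]
14. n9.off = -3  [-3]
15. n9.depth = -9  [-9]
16. n11.lim = 11  [terminal]
17. n12.lim = -6  [terminal]
18. n10.fin = 21  [a₁.lim + 27]
19. n10.wid = "nq"  ["nq"]
20. n10.env = true  [a₁.lim > -7]
21. n10.lim = false  [a₁.lim > -6]
22. n13.pre = "rp"  [terminal]
23. n15.fin = false  [terminal]
24. n16.fin = false  [terminal]
25. n17.off = true  [terminal]
26. n14.fin = -2  [-2]
27. n14.wid = "kw"  ["kw"]
28. n14.env = false  [e₁.fin and b.off]
29. n14.lim = true  [true]
30. n9.ok = 19  [B.depth + S₁.fin + 30]
31. n8.fin = -5  [B.ok * 2 - 43]
32. n8.wid = "zm"  ["zm"]
33. n8.env = false  [false]
34. n8.lim = true  [B.ok > 18]
35. n0.fin = 23  [S₁.fin * 2 + 33]
36. n0.wid = "zn"  ["zn"]
37. n0.env = false  [a.lim > 28]
38. n0.lim = true  [a.lim > 27]

23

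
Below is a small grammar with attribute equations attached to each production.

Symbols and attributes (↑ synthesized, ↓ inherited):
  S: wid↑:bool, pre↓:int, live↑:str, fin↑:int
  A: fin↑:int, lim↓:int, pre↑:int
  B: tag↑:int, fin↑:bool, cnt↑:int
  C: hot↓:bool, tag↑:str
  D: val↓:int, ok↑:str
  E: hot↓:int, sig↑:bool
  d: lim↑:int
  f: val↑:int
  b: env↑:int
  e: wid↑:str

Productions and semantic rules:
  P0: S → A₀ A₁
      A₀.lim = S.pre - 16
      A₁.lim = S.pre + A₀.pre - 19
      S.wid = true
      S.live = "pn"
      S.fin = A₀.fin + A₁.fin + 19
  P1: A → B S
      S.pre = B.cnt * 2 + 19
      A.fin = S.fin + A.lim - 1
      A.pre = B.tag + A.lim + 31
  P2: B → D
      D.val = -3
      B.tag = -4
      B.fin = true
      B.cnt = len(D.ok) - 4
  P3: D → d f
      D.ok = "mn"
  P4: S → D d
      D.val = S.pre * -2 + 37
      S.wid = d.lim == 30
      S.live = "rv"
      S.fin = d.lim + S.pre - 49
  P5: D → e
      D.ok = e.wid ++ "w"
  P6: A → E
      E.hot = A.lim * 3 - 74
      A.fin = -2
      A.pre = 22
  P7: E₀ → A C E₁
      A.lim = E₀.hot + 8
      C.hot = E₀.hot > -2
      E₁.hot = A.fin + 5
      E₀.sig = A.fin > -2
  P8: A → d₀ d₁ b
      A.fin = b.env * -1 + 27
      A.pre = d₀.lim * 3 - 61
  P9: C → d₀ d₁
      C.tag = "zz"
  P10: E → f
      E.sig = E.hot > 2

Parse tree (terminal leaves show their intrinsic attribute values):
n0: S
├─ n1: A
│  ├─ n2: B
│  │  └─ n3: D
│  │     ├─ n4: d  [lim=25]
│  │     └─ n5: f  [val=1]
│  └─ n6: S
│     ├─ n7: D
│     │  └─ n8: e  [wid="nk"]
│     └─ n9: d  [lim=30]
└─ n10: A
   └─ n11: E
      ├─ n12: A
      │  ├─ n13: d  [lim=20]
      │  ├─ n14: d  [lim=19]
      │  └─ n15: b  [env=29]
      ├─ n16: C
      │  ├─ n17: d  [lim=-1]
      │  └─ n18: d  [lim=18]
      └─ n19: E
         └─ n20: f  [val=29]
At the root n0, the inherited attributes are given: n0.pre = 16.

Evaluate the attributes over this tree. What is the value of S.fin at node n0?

1. n0.pre = 16  [given at root]
2. n1.lim = 0  [S.pre - 16]
3. n3.val = -3  [-3]
4. n4.lim = 25  [terminal]
5. n5.val = 1  [terminal]
6. n3.ok = "mn"  ["mn"]
7. n2.tag = -4  [-4]
8. n2.fin = true  [true]
9. n2.cnt = -2  [len(D.ok) - 4]
10. n6.pre = 15  [B.cnt * 2 + 19]
11. n7.val = 7  [S.pre * -2 + 37]
12. n8.wid = "nk"  [terminal]
13. n7.ok = "nkw"  [e.wid ++ "w"]
14. n9.lim = 30  [terminal]
15. n6.wid = true  [d.lim == 30]
16. n6.live = "rv"  ["rv"]
17. n6.fin = -4  [d.lim + S.pre - 49]
18. n1.fin = -5  [S.fin + A.lim - 1]
19. n1.pre = 27  [B.tag + A.lim + 31]
20. n10.lim = 24  [S.pre + A₀.pre - 19]
21. n11.hot = -2  [A.lim * 3 - 74]
22. n12.lim = 6  [E₀.hot + 8]
23. n13.lim = 20  [terminal]
24. n14.lim = 19  [terminal]
25. n15.env = 29  [terminal]
26. n12.fin = -2  [b.env * -1 + 27]
27. n12.pre = -1  [d₀.lim * 3 - 61]
28. n16.hot = false  [E₀.hot > -2]
29. n17.lim = -1  [terminal]
30. n18.lim = 18  [terminal]
31. n16.tag = "zz"  ["zz"]
32. n19.hot = 3  [A.fin + 5]
33. n20.val = 29  [terminal]
34. n19.sig = true  [E.hot > 2]
35. n11.sig = false  [A.fin > -2]
36. n10.fin = -2  [-2]
37. n10.pre = 22  [22]
38. n0.wid = true  [true]
39. n0.live = "pn"  ["pn"]
40. n0.fin = 12  [A₀.fin + A₁.fin + 19]

12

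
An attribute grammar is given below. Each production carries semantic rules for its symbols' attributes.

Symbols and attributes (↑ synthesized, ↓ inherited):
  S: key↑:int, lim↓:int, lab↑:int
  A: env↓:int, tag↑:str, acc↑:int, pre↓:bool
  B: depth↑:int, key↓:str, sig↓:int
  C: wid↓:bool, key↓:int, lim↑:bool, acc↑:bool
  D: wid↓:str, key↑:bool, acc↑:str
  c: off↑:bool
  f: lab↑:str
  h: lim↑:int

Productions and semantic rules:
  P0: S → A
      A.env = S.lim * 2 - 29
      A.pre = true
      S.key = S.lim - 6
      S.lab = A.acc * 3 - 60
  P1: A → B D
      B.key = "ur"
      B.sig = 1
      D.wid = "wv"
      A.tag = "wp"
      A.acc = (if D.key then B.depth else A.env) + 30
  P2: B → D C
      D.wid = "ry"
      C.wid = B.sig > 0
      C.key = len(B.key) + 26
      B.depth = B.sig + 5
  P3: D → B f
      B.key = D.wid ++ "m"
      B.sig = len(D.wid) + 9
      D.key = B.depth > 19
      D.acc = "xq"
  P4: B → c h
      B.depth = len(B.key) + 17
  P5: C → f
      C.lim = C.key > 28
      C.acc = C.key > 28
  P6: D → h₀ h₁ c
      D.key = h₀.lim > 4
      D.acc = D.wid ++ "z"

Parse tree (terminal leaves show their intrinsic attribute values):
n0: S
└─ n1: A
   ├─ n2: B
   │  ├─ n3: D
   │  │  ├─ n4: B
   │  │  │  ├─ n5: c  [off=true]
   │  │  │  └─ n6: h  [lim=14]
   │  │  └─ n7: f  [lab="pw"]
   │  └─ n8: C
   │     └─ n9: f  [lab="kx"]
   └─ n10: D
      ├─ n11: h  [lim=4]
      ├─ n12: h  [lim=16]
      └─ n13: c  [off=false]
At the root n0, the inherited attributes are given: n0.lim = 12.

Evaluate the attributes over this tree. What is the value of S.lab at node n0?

15

1. n0.lim = 12  [given at root]
2. n1.env = -5  [S.lim * 2 - 29]
3. n1.pre = true  [true]
4. n2.key = "ur"  ["ur"]
5. n2.sig = 1  [1]
6. n3.wid = "ry"  ["ry"]
7. n4.key = "rym"  [D.wid ++ "m"]
8. n4.sig = 11  [len(D.wid) + 9]
9. n5.off = true  [terminal]
10. n6.lim = 14  [terminal]
11. n4.depth = 20  [len(B.key) + 17]
12. n7.lab = "pw"  [terminal]
13. n3.key = true  [B.depth > 19]
14. n3.acc = "xq"  ["xq"]
15. n8.wid = true  [B.sig > 0]
16. n8.key = 28  [len(B.key) + 26]
17. n9.lab = "kx"  [terminal]
18. n8.lim = false  [C.key > 28]
19. n8.acc = false  [C.key > 28]
20. n2.depth = 6  [B.sig + 5]
21. n10.wid = "wv"  ["wv"]
22. n11.lim = 4  [terminal]
23. n12.lim = 16  [terminal]
24. n13.off = false  [terminal]
25. n10.key = false  [h₀.lim > 4]
26. n10.acc = "wvz"  [D.wid ++ "z"]
27. n1.tag = "wp"  ["wp"]
28. n1.acc = 25  [(if D.key then B.depth else A.env) + 30]
29. n0.key = 6  [S.lim - 6]
30. n0.lab = 15  [A.acc * 3 - 60]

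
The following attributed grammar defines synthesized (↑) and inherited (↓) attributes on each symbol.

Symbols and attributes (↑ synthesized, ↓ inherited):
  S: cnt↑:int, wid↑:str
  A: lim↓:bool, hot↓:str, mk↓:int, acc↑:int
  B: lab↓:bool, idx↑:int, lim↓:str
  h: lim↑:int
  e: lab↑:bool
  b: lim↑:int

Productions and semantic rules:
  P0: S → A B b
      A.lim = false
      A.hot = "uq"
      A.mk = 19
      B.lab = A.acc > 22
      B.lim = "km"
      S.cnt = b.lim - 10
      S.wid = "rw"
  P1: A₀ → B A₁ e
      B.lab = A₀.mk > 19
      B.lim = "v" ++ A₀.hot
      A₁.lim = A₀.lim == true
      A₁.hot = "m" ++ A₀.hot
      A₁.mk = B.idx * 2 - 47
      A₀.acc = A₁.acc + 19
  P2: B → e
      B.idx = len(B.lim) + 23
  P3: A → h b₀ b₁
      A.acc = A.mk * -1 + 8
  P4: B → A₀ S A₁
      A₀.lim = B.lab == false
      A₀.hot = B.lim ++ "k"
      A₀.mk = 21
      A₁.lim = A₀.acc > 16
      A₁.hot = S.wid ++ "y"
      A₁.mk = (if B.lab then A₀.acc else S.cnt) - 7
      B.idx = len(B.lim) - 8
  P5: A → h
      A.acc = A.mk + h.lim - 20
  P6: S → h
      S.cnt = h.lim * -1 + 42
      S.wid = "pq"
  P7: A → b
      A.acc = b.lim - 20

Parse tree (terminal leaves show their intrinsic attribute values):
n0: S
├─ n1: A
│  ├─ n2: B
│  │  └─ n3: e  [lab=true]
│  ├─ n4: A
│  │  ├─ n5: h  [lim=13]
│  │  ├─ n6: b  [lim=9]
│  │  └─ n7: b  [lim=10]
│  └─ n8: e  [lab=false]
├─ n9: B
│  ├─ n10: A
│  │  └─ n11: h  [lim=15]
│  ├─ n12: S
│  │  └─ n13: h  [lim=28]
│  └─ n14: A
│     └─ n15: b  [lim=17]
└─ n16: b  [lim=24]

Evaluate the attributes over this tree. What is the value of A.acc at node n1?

22

1. n1.lim = false  [false]
2. n1.hot = "uq"  ["uq"]
3. n1.mk = 19  [19]
4. n2.lab = false  [A₀.mk > 19]
5. n2.lim = "vuq"  ["v" ++ A₀.hot]
6. n3.lab = true  [terminal]
7. n2.idx = 26  [len(B.lim) + 23]
8. n4.lim = false  [A₀.lim == true]
9. n4.hot = "muq"  ["m" ++ A₀.hot]
10. n4.mk = 5  [B.idx * 2 - 47]
11. n5.lim = 13  [terminal]
12. n6.lim = 9  [terminal]
13. n7.lim = 10  [terminal]
14. n4.acc = 3  [A.mk * -1 + 8]
15. n8.lab = false  [terminal]
16. n1.acc = 22  [A₁.acc + 19]
17. n9.lab = false  [A.acc > 22]
18. n9.lim = "km"  ["km"]
19. n10.lim = true  [B.lab == false]
20. n10.hot = "kmk"  [B.lim ++ "k"]
21. n10.mk = 21  [21]
22. n11.lim = 15  [terminal]
23. n10.acc = 16  [A.mk + h.lim - 20]
24. n13.lim = 28  [terminal]
25. n12.cnt = 14  [h.lim * -1 + 42]
26. n12.wid = "pq"  ["pq"]
27. n14.lim = false  [A₀.acc > 16]
28. n14.hot = "pqy"  [S.wid ++ "y"]
29. n14.mk = 7  [(if B.lab then A₀.acc else S.cnt) - 7]
30. n15.lim = 17  [terminal]
31. n14.acc = -3  [b.lim - 20]
32. n9.idx = -6  [len(B.lim) - 8]
33. n16.lim = 24  [terminal]
34. n0.cnt = 14  [b.lim - 10]
35. n0.wid = "rw"  ["rw"]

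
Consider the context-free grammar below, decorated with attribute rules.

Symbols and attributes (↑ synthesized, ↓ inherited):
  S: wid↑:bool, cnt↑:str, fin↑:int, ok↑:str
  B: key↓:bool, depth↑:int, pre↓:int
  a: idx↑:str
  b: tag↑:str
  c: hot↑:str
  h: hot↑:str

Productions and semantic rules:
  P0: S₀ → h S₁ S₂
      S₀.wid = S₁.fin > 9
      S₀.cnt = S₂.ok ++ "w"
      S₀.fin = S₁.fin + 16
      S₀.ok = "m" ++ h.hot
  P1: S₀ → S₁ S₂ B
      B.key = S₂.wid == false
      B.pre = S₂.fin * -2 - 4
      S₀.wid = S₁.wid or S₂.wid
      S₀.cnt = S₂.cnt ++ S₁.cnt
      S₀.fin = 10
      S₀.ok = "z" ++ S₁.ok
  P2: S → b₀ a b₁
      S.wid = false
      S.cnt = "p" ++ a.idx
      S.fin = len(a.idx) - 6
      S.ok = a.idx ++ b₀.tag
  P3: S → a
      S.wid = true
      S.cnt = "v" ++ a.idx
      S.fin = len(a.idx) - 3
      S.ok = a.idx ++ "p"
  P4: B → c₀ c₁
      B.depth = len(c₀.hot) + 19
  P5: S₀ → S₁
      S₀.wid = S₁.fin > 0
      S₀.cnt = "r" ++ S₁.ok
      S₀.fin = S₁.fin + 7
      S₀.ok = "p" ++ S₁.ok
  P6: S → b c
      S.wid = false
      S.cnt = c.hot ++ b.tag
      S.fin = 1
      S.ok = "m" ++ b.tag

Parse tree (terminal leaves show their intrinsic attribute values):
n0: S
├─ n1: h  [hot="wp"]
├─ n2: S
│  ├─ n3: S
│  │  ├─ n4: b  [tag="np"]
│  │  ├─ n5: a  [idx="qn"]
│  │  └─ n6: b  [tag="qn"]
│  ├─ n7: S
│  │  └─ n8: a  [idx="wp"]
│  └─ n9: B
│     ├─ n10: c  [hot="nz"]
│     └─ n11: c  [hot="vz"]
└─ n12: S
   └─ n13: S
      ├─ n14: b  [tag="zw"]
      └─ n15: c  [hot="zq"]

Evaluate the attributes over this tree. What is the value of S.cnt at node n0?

"pmzww"

1. n1.hot = "wp"  [terminal]
2. n4.tag = "np"  [terminal]
3. n5.idx = "qn"  [terminal]
4. n6.tag = "qn"  [terminal]
5. n3.wid = false  [false]
6. n3.cnt = "pqn"  ["p" ++ a.idx]
7. n3.fin = -4  [len(a.idx) - 6]
8. n3.ok = "qnnp"  [a.idx ++ b₀.tag]
9. n8.idx = "wp"  [terminal]
10. n7.wid = true  [true]
11. n7.cnt = "vwp"  ["v" ++ a.idx]
12. n7.fin = -1  [len(a.idx) - 3]
13. n7.ok = "wpp"  [a.idx ++ "p"]
14. n9.key = false  [S₂.wid == false]
15. n9.pre = -2  [S₂.fin * -2 - 4]
16. n10.hot = "nz"  [terminal]
17. n11.hot = "vz"  [terminal]
18. n9.depth = 21  [len(c₀.hot) + 19]
19. n2.wid = true  [S₁.wid or S₂.wid]
20. n2.cnt = "vwppqn"  [S₂.cnt ++ S₁.cnt]
21. n2.fin = 10  [10]
22. n2.ok = "zqnnp"  ["z" ++ S₁.ok]
23. n14.tag = "zw"  [terminal]
24. n15.hot = "zq"  [terminal]
25. n13.wid = false  [false]
26. n13.cnt = "zqzw"  [c.hot ++ b.tag]
27. n13.fin = 1  [1]
28. n13.ok = "mzw"  ["m" ++ b.tag]
29. n12.wid = true  [S₁.fin > 0]
30. n12.cnt = "rmzw"  ["r" ++ S₁.ok]
31. n12.fin = 8  [S₁.fin + 7]
32. n12.ok = "pmzw"  ["p" ++ S₁.ok]
33. n0.wid = true  [S₁.fin > 9]
34. n0.cnt = "pmzww"  [S₂.ok ++ "w"]
35. n0.fin = 26  [S₁.fin + 16]
36. n0.ok = "mwp"  ["m" ++ h.hot]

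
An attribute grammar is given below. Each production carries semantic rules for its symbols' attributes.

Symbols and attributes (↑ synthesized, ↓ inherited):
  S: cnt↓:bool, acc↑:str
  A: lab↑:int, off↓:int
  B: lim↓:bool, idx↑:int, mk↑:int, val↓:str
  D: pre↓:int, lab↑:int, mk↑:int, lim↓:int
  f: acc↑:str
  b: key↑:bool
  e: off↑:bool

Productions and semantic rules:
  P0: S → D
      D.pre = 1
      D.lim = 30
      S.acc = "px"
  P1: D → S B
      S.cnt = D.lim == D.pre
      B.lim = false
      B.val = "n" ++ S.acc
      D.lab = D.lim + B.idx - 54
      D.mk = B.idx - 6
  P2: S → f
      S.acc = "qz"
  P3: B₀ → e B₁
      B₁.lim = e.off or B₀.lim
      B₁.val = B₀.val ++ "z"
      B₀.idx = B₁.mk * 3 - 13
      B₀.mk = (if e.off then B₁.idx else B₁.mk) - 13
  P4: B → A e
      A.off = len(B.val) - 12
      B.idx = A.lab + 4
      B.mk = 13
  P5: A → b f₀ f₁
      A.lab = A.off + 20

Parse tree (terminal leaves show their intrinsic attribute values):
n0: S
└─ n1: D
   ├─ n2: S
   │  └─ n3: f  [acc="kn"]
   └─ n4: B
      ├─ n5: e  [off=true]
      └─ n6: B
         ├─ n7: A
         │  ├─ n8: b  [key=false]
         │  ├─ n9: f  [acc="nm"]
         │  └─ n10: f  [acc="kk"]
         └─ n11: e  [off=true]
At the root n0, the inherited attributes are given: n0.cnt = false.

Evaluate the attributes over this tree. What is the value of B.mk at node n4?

3

1. n0.cnt = false  [given at root]
2. n1.pre = 1  [1]
3. n1.lim = 30  [30]
4. n2.cnt = false  [D.lim == D.pre]
5. n3.acc = "kn"  [terminal]
6. n2.acc = "qz"  ["qz"]
7. n4.lim = false  [false]
8. n4.val = "nqz"  ["n" ++ S.acc]
9. n5.off = true  [terminal]
10. n6.lim = true  [e.off or B₀.lim]
11. n6.val = "nqzz"  [B₀.val ++ "z"]
12. n7.off = -8  [len(B.val) - 12]
13. n8.key = false  [terminal]
14. n9.acc = "nm"  [terminal]
15. n10.acc = "kk"  [terminal]
16. n7.lab = 12  [A.off + 20]
17. n11.off = true  [terminal]
18. n6.idx = 16  [A.lab + 4]
19. n6.mk = 13  [13]
20. n4.idx = 26  [B₁.mk * 3 - 13]
21. n4.mk = 3  [(if e.off then B₁.idx else B₁.mk) - 13]
22. n1.lab = 2  [D.lim + B.idx - 54]
23. n1.mk = 20  [B.idx - 6]
24. n0.acc = "px"  ["px"]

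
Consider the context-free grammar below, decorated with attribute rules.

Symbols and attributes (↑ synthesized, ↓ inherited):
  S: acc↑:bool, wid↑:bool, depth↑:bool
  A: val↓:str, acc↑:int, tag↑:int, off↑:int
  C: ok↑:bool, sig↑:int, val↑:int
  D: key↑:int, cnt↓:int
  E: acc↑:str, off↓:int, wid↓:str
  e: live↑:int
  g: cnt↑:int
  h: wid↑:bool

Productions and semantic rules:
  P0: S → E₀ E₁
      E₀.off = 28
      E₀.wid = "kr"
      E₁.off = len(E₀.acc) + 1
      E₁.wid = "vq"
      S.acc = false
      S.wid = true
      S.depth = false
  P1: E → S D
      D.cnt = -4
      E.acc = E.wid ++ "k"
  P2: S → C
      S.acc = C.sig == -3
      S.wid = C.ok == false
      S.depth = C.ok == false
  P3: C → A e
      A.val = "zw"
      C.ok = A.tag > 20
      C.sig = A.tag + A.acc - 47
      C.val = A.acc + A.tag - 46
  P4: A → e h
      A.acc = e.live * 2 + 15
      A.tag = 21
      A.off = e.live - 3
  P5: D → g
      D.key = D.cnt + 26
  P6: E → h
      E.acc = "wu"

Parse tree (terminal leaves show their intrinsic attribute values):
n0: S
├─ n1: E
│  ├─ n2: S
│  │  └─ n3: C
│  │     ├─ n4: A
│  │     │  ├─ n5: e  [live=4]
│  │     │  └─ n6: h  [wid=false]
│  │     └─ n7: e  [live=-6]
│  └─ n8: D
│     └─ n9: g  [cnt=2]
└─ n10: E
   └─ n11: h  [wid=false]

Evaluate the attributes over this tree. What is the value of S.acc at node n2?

true

1. n1.off = 28  [28]
2. n1.wid = "kr"  ["kr"]
3. n4.val = "zw"  ["zw"]
4. n5.live = 4  [terminal]
5. n6.wid = false  [terminal]
6. n4.acc = 23  [e.live * 2 + 15]
7. n4.tag = 21  [21]
8. n4.off = 1  [e.live - 3]
9. n7.live = -6  [terminal]
10. n3.ok = true  [A.tag > 20]
11. n3.sig = -3  [A.tag + A.acc - 47]
12. n3.val = -2  [A.acc + A.tag - 46]
13. n2.acc = true  [C.sig == -3]
14. n2.wid = false  [C.ok == false]
15. n2.depth = false  [C.ok == false]
16. n8.cnt = -4  [-4]
17. n9.cnt = 2  [terminal]
18. n8.key = 22  [D.cnt + 26]
19. n1.acc = "krk"  [E.wid ++ "k"]
20. n10.off = 4  [len(E₀.acc) + 1]
21. n10.wid = "vq"  ["vq"]
22. n11.wid = false  [terminal]
23. n10.acc = "wu"  ["wu"]
24. n0.acc = false  [false]
25. n0.wid = true  [true]
26. n0.depth = false  [false]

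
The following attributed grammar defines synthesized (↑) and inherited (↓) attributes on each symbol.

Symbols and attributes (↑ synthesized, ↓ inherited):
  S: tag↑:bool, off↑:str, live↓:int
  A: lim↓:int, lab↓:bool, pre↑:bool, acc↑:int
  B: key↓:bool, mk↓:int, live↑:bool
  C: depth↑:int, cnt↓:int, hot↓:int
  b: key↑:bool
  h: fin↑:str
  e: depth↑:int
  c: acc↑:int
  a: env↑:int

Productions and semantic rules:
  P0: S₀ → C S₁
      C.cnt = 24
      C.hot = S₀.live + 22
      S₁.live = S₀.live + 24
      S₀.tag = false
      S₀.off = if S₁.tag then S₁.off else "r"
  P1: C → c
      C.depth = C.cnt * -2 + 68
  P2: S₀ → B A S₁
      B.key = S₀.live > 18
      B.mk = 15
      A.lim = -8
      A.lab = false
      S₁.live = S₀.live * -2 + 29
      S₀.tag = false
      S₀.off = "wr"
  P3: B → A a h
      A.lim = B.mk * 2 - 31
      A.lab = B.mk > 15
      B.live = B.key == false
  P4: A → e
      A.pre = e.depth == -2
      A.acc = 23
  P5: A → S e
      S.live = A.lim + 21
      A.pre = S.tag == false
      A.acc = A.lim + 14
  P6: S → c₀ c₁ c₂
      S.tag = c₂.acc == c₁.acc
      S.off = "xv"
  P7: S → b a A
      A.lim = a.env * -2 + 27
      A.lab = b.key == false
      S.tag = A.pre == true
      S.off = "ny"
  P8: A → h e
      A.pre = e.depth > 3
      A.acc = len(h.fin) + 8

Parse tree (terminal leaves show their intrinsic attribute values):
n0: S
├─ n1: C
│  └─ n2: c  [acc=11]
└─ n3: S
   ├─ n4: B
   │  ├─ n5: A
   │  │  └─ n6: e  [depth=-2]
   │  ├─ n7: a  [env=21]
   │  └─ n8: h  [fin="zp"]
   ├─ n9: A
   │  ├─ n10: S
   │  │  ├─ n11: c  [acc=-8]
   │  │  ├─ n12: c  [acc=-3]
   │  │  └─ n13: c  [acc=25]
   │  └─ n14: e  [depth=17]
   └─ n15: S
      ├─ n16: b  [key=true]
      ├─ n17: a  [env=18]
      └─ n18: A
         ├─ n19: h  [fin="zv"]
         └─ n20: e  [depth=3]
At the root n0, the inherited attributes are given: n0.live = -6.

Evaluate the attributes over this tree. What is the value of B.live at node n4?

1. n0.live = -6  [given at root]
2. n1.cnt = 24  [24]
3. n1.hot = 16  [S₀.live + 22]
4. n2.acc = 11  [terminal]
5. n1.depth = 20  [C.cnt * -2 + 68]
6. n3.live = 18  [S₀.live + 24]
7. n4.key = false  [S₀.live > 18]
8. n4.mk = 15  [15]
9. n5.lim = -1  [B.mk * 2 - 31]
10. n5.lab = false  [B.mk > 15]
11. n6.depth = -2  [terminal]
12. n5.pre = true  [e.depth == -2]
13. n5.acc = 23  [23]
14. n7.env = 21  [terminal]
15. n8.fin = "zp"  [terminal]
16. n4.live = true  [B.key == false]
17. n9.lim = -8  [-8]
18. n9.lab = false  [false]
19. n10.live = 13  [A.lim + 21]
20. n11.acc = -8  [terminal]
21. n12.acc = -3  [terminal]
22. n13.acc = 25  [terminal]
23. n10.tag = false  [c₂.acc == c₁.acc]
24. n10.off = "xv"  ["xv"]
25. n14.depth = 17  [terminal]
26. n9.pre = true  [S.tag == false]
27. n9.acc = 6  [A.lim + 14]
28. n15.live = -7  [S₀.live * -2 + 29]
29. n16.key = true  [terminal]
30. n17.env = 18  [terminal]
31. n18.lim = -9  [a.env * -2 + 27]
32. n18.lab = false  [b.key == false]
33. n19.fin = "zv"  [terminal]
34. n20.depth = 3  [terminal]
35. n18.pre = false  [e.depth > 3]
36. n18.acc = 10  [len(h.fin) + 8]
37. n15.tag = false  [A.pre == true]
38. n15.off = "ny"  ["ny"]
39. n3.tag = false  [false]
40. n3.off = "wr"  ["wr"]
41. n0.tag = false  [false]
42. n0.off = "r"  [if S₁.tag then S₁.off else "r"]

true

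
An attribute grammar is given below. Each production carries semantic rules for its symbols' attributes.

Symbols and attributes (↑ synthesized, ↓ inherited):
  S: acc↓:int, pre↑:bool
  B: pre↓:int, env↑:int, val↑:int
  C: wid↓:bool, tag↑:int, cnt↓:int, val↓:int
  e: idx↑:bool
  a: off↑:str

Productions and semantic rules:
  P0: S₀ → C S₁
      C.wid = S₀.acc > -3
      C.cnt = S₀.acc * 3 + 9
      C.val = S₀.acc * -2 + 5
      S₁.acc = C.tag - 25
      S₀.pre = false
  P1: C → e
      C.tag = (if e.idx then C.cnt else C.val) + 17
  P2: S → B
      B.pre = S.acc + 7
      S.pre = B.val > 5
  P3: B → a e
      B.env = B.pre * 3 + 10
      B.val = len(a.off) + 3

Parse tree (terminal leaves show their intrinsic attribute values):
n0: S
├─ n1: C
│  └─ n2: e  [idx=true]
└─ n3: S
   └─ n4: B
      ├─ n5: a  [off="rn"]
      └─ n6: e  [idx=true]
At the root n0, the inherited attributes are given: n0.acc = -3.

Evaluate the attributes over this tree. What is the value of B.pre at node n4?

-1

1. n0.acc = -3  [given at root]
2. n1.wid = false  [S₀.acc > -3]
3. n1.cnt = 0  [S₀.acc * 3 + 9]
4. n1.val = 11  [S₀.acc * -2 + 5]
5. n2.idx = true  [terminal]
6. n1.tag = 17  [(if e.idx then C.cnt else C.val) + 17]
7. n3.acc = -8  [C.tag - 25]
8. n4.pre = -1  [S.acc + 7]
9. n5.off = "rn"  [terminal]
10. n6.idx = true  [terminal]
11. n4.env = 7  [B.pre * 3 + 10]
12. n4.val = 5  [len(a.off) + 3]
13. n3.pre = false  [B.val > 5]
14. n0.pre = false  [false]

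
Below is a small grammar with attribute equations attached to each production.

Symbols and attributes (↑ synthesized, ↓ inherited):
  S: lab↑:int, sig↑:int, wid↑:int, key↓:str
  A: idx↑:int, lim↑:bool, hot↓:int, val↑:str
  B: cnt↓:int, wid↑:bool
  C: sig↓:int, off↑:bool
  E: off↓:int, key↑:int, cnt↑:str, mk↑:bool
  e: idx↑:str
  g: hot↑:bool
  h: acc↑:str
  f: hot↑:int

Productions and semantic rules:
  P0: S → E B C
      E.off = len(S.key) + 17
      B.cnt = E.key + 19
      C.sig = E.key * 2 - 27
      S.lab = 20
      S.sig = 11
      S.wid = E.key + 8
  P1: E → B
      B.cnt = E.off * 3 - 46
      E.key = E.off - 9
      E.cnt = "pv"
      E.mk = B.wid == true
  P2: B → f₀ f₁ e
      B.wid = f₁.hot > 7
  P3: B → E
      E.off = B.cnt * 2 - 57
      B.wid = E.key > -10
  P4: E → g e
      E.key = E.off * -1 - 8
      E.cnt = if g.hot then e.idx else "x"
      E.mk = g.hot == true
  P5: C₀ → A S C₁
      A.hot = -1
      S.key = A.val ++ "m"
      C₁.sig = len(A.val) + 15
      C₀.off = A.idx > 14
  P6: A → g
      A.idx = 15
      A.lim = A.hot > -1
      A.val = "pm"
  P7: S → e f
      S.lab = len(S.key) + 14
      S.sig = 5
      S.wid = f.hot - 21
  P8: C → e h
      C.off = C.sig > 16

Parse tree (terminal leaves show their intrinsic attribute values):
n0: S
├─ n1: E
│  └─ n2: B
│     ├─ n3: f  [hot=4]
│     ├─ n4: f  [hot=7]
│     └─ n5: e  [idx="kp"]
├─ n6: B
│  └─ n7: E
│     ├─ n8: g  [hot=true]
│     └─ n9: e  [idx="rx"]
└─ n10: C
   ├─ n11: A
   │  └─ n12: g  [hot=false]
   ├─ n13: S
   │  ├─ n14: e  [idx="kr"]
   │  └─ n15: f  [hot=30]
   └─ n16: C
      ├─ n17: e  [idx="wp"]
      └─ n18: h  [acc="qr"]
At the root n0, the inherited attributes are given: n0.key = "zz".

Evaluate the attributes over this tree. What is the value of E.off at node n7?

1. n0.key = "zz"  [given at root]
2. n1.off = 19  [len(S.key) + 17]
3. n2.cnt = 11  [E.off * 3 - 46]
4. n3.hot = 4  [terminal]
5. n4.hot = 7  [terminal]
6. n5.idx = "kp"  [terminal]
7. n2.wid = false  [f₁.hot > 7]
8. n1.key = 10  [E.off - 9]
9. n1.cnt = "pv"  ["pv"]
10. n1.mk = false  [B.wid == true]
11. n6.cnt = 29  [E.key + 19]
12. n7.off = 1  [B.cnt * 2 - 57]
13. n8.hot = true  [terminal]
14. n9.idx = "rx"  [terminal]
15. n7.key = -9  [E.off * -1 - 8]
16. n7.cnt = "rx"  [if g.hot then e.idx else "x"]
17. n7.mk = true  [g.hot == true]
18. n6.wid = true  [E.key > -10]
19. n10.sig = -7  [E.key * 2 - 27]
20. n11.hot = -1  [-1]
21. n12.hot = false  [terminal]
22. n11.idx = 15  [15]
23. n11.lim = false  [A.hot > -1]
24. n11.val = "pm"  ["pm"]
25. n13.key = "pmm"  [A.val ++ "m"]
26. n14.idx = "kr"  [terminal]
27. n15.hot = 30  [terminal]
28. n13.lab = 17  [len(S.key) + 14]
29. n13.sig = 5  [5]
30. n13.wid = 9  [f.hot - 21]
31. n16.sig = 17  [len(A.val) + 15]
32. n17.idx = "wp"  [terminal]
33. n18.acc = "qr"  [terminal]
34. n16.off = true  [C.sig > 16]
35. n10.off = true  [A.idx > 14]
36. n0.lab = 20  [20]
37. n0.sig = 11  [11]
38. n0.wid = 18  [E.key + 8]

1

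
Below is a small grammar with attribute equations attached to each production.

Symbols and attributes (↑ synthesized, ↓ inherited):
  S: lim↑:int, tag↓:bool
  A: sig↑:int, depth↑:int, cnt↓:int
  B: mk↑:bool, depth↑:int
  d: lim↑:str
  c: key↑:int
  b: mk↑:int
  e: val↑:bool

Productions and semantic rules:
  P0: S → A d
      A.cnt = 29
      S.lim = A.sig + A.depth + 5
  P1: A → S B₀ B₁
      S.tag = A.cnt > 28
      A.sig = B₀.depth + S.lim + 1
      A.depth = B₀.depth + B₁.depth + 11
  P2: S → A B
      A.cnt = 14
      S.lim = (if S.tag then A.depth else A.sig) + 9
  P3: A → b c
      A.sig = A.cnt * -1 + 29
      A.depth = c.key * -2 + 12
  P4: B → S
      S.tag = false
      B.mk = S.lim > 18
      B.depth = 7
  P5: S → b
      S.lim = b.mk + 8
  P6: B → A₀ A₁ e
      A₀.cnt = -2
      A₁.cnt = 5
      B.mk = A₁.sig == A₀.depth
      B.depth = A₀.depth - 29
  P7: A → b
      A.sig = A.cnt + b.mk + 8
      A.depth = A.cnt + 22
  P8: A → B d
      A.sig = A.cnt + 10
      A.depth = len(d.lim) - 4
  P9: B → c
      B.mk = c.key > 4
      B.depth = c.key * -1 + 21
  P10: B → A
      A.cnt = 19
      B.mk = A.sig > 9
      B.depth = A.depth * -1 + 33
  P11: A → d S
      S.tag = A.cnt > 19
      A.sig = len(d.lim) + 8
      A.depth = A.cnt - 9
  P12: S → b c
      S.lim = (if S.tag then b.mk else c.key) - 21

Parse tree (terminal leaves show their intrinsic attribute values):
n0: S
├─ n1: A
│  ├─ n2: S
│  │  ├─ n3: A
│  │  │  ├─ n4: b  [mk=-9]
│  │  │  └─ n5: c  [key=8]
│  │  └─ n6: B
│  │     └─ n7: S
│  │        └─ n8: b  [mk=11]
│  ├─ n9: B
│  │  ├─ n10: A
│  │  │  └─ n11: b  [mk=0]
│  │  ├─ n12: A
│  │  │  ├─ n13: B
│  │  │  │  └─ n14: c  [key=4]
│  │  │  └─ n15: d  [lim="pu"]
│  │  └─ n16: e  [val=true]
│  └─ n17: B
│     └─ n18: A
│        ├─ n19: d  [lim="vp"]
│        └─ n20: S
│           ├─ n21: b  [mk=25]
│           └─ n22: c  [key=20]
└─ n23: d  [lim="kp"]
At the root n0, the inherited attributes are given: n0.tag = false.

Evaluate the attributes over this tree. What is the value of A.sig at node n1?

1. n0.tag = false  [given at root]
2. n1.cnt = 29  [29]
3. n2.tag = true  [A.cnt > 28]
4. n3.cnt = 14  [14]
5. n4.mk = -9  [terminal]
6. n5.key = 8  [terminal]
7. n3.sig = 15  [A.cnt * -1 + 29]
8. n3.depth = -4  [c.key * -2 + 12]
9. n7.tag = false  [false]
10. n8.mk = 11  [terminal]
11. n7.lim = 19  [b.mk + 8]
12. n6.mk = true  [S.lim > 18]
13. n6.depth = 7  [7]
14. n2.lim = 5  [(if S.tag then A.depth else A.sig) + 9]
15. n10.cnt = -2  [-2]
16. n11.mk = 0  [terminal]
17. n10.sig = 6  [A.cnt + b.mk + 8]
18. n10.depth = 20  [A.cnt + 22]
19. n12.cnt = 5  [5]
20. n14.key = 4  [terminal]
21. n13.mk = false  [c.key > 4]
22. n13.depth = 17  [c.key * -1 + 21]
23. n15.lim = "pu"  [terminal]
24. n12.sig = 15  [A.cnt + 10]
25. n12.depth = -2  [len(d.lim) - 4]
26. n16.val = true  [terminal]
27. n9.mk = false  [A₁.sig == A₀.depth]
28. n9.depth = -9  [A₀.depth - 29]
29. n18.cnt = 19  [19]
30. n19.lim = "vp"  [terminal]
31. n20.tag = false  [A.cnt > 19]
32. n21.mk = 25  [terminal]
33. n22.key = 20  [terminal]
34. n20.lim = -1  [(if S.tag then b.mk else c.key) - 21]
35. n18.sig = 10  [len(d.lim) + 8]
36. n18.depth = 10  [A.cnt - 9]
37. n17.mk = true  [A.sig > 9]
38. n17.depth = 23  [A.depth * -1 + 33]
39. n1.sig = -3  [B₀.depth + S.lim + 1]
40. n1.depth = 25  [B₀.depth + B₁.depth + 11]
41. n23.lim = "kp"  [terminal]
42. n0.lim = 27  [A.sig + A.depth + 5]

-3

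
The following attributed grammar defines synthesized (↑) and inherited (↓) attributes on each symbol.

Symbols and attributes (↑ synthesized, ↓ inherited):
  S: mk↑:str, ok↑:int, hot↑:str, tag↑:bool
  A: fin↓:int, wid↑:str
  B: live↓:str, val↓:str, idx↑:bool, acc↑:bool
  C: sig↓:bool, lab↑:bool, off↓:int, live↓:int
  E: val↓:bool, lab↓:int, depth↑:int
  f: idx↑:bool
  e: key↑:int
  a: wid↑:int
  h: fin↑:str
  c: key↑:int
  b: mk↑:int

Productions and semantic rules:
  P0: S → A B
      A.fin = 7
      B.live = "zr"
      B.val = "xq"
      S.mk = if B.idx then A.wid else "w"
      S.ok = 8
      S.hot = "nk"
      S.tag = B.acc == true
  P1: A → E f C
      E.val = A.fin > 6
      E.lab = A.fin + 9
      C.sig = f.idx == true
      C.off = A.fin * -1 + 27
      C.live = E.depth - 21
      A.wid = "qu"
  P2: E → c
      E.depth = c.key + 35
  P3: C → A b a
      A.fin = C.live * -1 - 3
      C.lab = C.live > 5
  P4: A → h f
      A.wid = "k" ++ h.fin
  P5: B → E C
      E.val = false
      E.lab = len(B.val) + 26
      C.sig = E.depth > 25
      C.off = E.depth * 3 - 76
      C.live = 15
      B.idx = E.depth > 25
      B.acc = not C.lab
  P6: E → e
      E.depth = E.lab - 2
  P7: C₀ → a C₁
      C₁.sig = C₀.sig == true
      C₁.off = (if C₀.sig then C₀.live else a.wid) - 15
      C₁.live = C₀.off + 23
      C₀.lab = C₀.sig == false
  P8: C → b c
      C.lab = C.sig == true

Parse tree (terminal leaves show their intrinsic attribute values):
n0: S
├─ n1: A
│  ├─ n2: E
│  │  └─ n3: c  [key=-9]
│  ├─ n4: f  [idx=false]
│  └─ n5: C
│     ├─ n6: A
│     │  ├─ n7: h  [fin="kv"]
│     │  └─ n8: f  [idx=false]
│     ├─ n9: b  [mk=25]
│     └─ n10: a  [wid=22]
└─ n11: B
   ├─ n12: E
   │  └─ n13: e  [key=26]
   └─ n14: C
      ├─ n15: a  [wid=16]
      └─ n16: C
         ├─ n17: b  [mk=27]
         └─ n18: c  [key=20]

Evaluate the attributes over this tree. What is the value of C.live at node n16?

25

1. n1.fin = 7  [7]
2. n2.val = true  [A.fin > 6]
3. n2.lab = 16  [A.fin + 9]
4. n3.key = -9  [terminal]
5. n2.depth = 26  [c.key + 35]
6. n4.idx = false  [terminal]
7. n5.sig = false  [f.idx == true]
8. n5.off = 20  [A.fin * -1 + 27]
9. n5.live = 5  [E.depth - 21]
10. n6.fin = -8  [C.live * -1 - 3]
11. n7.fin = "kv"  [terminal]
12. n8.idx = false  [terminal]
13. n6.wid = "kkv"  ["k" ++ h.fin]
14. n9.mk = 25  [terminal]
15. n10.wid = 22  [terminal]
16. n5.lab = false  [C.live > 5]
17. n1.wid = "qu"  ["qu"]
18. n11.live = "zr"  ["zr"]
19. n11.val = "xq"  ["xq"]
20. n12.val = false  [false]
21. n12.lab = 28  [len(B.val) + 26]
22. n13.key = 26  [terminal]
23. n12.depth = 26  [E.lab - 2]
24. n14.sig = true  [E.depth > 25]
25. n14.off = 2  [E.depth * 3 - 76]
26. n14.live = 15  [15]
27. n15.wid = 16  [terminal]
28. n16.sig = true  [C₀.sig == true]
29. n16.off = 0  [(if C₀.sig then C₀.live else a.wid) - 15]
30. n16.live = 25  [C₀.off + 23]
31. n17.mk = 27  [terminal]
32. n18.key = 20  [terminal]
33. n16.lab = true  [C.sig == true]
34. n14.lab = false  [C₀.sig == false]
35. n11.idx = true  [E.depth > 25]
36. n11.acc = true  [not C.lab]
37. n0.mk = "qu"  [if B.idx then A.wid else "w"]
38. n0.ok = 8  [8]
39. n0.hot = "nk"  ["nk"]
40. n0.tag = true  [B.acc == true]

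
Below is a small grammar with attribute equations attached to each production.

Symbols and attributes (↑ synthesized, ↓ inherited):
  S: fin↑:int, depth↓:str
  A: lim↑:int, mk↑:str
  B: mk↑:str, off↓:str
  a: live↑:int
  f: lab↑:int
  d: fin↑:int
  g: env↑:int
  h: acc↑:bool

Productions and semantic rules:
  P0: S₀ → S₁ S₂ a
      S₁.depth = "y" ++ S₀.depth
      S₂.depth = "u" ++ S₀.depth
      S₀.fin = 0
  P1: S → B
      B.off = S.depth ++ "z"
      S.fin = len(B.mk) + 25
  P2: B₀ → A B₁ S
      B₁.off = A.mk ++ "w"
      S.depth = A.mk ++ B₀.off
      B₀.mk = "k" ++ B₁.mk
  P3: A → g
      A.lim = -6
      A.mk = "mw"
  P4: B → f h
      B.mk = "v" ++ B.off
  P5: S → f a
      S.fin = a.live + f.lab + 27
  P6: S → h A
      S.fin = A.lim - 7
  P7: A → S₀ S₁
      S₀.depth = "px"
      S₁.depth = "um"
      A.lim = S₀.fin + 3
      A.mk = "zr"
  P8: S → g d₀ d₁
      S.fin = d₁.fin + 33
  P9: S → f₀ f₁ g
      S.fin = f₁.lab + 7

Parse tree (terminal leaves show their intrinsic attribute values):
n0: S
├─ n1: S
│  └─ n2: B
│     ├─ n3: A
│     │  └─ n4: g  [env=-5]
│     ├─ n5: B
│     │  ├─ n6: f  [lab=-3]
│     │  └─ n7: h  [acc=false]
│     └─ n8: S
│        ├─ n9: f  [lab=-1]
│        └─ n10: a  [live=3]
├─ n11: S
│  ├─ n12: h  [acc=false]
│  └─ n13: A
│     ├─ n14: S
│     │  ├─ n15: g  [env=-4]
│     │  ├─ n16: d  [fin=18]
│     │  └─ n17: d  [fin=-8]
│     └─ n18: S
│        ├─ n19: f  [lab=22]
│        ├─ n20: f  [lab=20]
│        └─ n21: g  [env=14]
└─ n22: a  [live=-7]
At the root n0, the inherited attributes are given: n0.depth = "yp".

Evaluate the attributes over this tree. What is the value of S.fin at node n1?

30

1. n0.depth = "yp"  [given at root]
2. n1.depth = "yyp"  ["y" ++ S₀.depth]
3. n2.off = "yypz"  [S.depth ++ "z"]
4. n4.env = -5  [terminal]
5. n3.lim = -6  [-6]
6. n3.mk = "mw"  ["mw"]
7. n5.off = "mww"  [A.mk ++ "w"]
8. n6.lab = -3  [terminal]
9. n7.acc = false  [terminal]
10. n5.mk = "vmww"  ["v" ++ B.off]
11. n8.depth = "mwyypz"  [A.mk ++ B₀.off]
12. n9.lab = -1  [terminal]
13. n10.live = 3  [terminal]
14. n8.fin = 29  [a.live + f.lab + 27]
15. n2.mk = "kvmww"  ["k" ++ B₁.mk]
16. n1.fin = 30  [len(B.mk) + 25]
17. n11.depth = "uyp"  ["u" ++ S₀.depth]
18. n12.acc = false  [terminal]
19. n14.depth = "px"  ["px"]
20. n15.env = -4  [terminal]
21. n16.fin = 18  [terminal]
22. n17.fin = -8  [terminal]
23. n14.fin = 25  [d₁.fin + 33]
24. n18.depth = "um"  ["um"]
25. n19.lab = 22  [terminal]
26. n20.lab = 20  [terminal]
27. n21.env = 14  [terminal]
28. n18.fin = 27  [f₁.lab + 7]
29. n13.lim = 28  [S₀.fin + 3]
30. n13.mk = "zr"  ["zr"]
31. n11.fin = 21  [A.lim - 7]
32. n22.live = -7  [terminal]
33. n0.fin = 0  [0]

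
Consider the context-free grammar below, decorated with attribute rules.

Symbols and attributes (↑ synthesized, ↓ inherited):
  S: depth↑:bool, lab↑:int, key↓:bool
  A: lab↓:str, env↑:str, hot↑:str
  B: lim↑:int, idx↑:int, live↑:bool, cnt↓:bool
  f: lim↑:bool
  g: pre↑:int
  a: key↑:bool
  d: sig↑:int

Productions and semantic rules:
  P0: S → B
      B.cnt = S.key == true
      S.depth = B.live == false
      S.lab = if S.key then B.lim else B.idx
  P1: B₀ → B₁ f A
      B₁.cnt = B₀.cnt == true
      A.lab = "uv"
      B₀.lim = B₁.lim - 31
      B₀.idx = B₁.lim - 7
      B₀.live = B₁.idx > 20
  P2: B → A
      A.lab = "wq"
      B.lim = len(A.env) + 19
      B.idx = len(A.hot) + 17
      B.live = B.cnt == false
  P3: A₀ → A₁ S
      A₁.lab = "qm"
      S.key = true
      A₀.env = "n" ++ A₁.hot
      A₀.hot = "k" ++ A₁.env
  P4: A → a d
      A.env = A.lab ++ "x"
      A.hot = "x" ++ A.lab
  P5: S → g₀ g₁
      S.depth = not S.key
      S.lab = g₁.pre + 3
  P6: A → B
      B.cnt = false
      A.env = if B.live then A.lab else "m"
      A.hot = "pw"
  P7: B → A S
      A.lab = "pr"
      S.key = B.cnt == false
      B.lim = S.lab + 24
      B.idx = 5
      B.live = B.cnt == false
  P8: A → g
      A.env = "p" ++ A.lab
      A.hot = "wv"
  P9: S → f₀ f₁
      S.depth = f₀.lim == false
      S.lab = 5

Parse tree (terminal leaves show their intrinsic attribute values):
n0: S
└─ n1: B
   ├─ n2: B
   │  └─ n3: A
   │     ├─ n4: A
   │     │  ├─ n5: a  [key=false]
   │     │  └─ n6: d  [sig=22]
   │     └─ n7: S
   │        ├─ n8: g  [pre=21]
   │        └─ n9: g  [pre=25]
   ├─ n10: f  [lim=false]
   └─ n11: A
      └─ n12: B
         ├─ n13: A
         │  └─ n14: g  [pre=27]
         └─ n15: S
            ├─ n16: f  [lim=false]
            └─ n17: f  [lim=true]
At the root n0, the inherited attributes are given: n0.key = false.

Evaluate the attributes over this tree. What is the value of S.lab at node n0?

16

1. n0.key = false  [given at root]
2. n1.cnt = false  [S.key == true]
3. n2.cnt = false  [B₀.cnt == true]
4. n3.lab = "wq"  ["wq"]
5. n4.lab = "qm"  ["qm"]
6. n5.key = false  [terminal]
7. n6.sig = 22  [terminal]
8. n4.env = "qmx"  [A.lab ++ "x"]
9. n4.hot = "xqm"  ["x" ++ A.lab]
10. n7.key = true  [true]
11. n8.pre = 21  [terminal]
12. n9.pre = 25  [terminal]
13. n7.depth = false  [not S.key]
14. n7.lab = 28  [g₁.pre + 3]
15. n3.env = "nxqm"  ["n" ++ A₁.hot]
16. n3.hot = "kqmx"  ["k" ++ A₁.env]
17. n2.lim = 23  [len(A.env) + 19]
18. n2.idx = 21  [len(A.hot) + 17]
19. n2.live = true  [B.cnt == false]
20. n10.lim = false  [terminal]
21. n11.lab = "uv"  ["uv"]
22. n12.cnt = false  [false]
23. n13.lab = "pr"  ["pr"]
24. n14.pre = 27  [terminal]
25. n13.env = "ppr"  ["p" ++ A.lab]
26. n13.hot = "wv"  ["wv"]
27. n15.key = true  [B.cnt == false]
28. n16.lim = false  [terminal]
29. n17.lim = true  [terminal]
30. n15.depth = true  [f₀.lim == false]
31. n15.lab = 5  [5]
32. n12.lim = 29  [S.lab + 24]
33. n12.idx = 5  [5]
34. n12.live = true  [B.cnt == false]
35. n11.env = "uv"  [if B.live then A.lab else "m"]
36. n11.hot = "pw"  ["pw"]
37. n1.lim = -8  [B₁.lim - 31]
38. n1.idx = 16  [B₁.lim - 7]
39. n1.live = true  [B₁.idx > 20]
40. n0.depth = false  [B.live == false]
41. n0.lab = 16  [if S.key then B.lim else B.idx]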